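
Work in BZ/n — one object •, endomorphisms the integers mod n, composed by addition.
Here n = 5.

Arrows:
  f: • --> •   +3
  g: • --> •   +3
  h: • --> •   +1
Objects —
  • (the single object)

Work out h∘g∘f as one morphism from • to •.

  0 +3≡3 +3≡1 +1≡2  (mod 5)
⟦path⟧: +2

Answer: +2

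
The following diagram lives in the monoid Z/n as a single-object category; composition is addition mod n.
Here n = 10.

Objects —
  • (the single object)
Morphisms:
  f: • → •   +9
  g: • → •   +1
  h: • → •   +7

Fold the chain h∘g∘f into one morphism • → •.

Answer: +7

Work:
  0 +9≡9 +1≡0 +7≡7  (mod 10)
⟦path⟧: +7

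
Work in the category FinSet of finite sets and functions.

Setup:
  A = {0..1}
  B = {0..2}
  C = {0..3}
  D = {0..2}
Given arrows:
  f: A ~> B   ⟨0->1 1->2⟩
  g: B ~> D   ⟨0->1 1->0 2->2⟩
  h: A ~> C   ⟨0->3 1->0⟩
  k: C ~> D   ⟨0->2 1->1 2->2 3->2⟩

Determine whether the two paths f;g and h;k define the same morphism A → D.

Answer: DOES NOT COMMUTE

Trace:
1) trace f;g:
  0 f~>1 g~>0
  1 f~>2 g~>2
  ⟦path⟧₁ = ⟨0->0 1->2⟩
2) trace h;k:
  0 h~>3 k~>2
  1 h~>0 k~>2
  ⟦path⟧₂ = ⟨0->2 1->2⟩
Equal? distinct morphisms ✗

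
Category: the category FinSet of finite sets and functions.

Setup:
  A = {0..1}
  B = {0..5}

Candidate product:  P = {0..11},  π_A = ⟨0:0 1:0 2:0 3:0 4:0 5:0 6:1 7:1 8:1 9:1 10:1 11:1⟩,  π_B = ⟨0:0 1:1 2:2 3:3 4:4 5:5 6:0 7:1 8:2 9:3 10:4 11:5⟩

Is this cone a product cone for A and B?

|A|·|B| = 2·6 = 12;  |P| = 12
Check the pairing map k ↦ (π_A(k), π_B(k)):
  0 : (0,0)
  1 : (0,1)
  2 : (0,2)
  3 : (0,3)
  4 : (0,4)
  5 : (0,5)
  6 : (1,0)
  7 : (1,1)
  8 : (1,2)
  9 : (1,3)
  10 : (1,4)
  11 : (1,5)
distinct pairs in image: 12 / 12 needed
  → bijection onto A×B; projections well-typed.

Answer: VALID PRODUCT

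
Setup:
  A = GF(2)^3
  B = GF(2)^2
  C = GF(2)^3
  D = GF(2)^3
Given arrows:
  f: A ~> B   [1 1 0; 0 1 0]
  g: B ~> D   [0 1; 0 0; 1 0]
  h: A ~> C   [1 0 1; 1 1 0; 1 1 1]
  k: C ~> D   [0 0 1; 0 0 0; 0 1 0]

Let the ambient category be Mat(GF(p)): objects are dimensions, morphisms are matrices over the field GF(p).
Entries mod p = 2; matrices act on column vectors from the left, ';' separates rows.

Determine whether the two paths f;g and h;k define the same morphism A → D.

Path 1 = f;g:
  e0=(1,0,0) f~>(1,0) g~>(0,0,1)
  e1=(0,1,0) f~>(1,1) g~>(1,0,1)
  e2=(0,0,1) f~>(0,0) g~>(0,0,0)
  composite₁ = [0 1 0; 0 0 0; 1 1 0]
Path 2 = h;k:
  e0=(1,0,0) h~>(1,1,1) k~>(1,0,1)
  e1=(0,1,0) h~>(0,1,1) k~>(1,0,1)
  e2=(0,0,1) h~>(1,0,1) k~>(1,0,0)
  composite₂ = [1 1 1; 0 0 0; 1 1 0]
Equal? distinct morphisms ✗

Answer: DOES NOT COMMUTE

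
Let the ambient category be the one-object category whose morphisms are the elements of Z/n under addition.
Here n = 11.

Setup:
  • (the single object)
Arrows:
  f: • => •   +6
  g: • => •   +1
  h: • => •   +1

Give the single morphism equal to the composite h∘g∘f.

  0 +6≡6 +1≡7 +1≡8  (mod 11)
composite: +8

Answer: +8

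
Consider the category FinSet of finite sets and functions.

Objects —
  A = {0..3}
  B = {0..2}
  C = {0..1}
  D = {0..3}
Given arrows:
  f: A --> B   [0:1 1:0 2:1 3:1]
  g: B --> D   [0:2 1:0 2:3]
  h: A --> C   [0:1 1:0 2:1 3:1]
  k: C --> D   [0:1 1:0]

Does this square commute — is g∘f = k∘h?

Along f;g (path 1):
  0 f-->1 g-->0
  1 f-->0 g-->2
  2 f-->1 g-->0
  3 f-->1 g-->0
  result₁ = [0:0 1:2 2:0 3:0]
Along h;k (path 2):
  0 h-->1 k-->0
  1 h-->0 k-->1
  2 h-->1 k-->0
  3 h-->1 k-->0
  result₂ = [0:0 1:1 2:0 3:0]
Equal? NO — does not commute

Answer: DOES NOT COMMUTE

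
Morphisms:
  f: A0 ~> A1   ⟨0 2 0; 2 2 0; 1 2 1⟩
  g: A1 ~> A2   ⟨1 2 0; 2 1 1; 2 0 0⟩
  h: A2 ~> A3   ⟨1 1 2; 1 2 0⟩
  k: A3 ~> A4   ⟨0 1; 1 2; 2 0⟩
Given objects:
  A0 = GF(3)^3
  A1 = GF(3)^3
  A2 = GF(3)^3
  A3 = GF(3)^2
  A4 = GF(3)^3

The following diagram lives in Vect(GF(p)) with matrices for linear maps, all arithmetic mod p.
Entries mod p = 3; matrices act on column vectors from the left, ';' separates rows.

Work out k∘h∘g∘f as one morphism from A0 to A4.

  e0=⟨1,0,0⟩ f~>⟨0,2,1⟩ g~>⟨1,0,0⟩ h~>⟨1,1⟩ k~>⟨1,0,2⟩
  e1=⟨0,1,0⟩ f~>⟨2,2,2⟩ g~>⟨0,2,1⟩ h~>⟨1,1⟩ k~>⟨1,0,2⟩
  e2=⟨0,0,1⟩ f~>⟨0,0,1⟩ g~>⟨0,1,0⟩ h~>⟨1,2⟩ k~>⟨2,2,2⟩
⟦path⟧: ⟨1 1 2; 0 0 2; 2 2 2⟩

Answer: ⟨1 1 2; 0 0 2; 2 2 2⟩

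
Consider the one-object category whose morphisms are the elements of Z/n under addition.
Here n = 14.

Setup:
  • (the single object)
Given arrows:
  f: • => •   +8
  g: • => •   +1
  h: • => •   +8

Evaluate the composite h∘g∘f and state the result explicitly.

Answer: +3

Work:
  0 +8≡8 +1≡9 +8≡3  (mod 14)
result: +3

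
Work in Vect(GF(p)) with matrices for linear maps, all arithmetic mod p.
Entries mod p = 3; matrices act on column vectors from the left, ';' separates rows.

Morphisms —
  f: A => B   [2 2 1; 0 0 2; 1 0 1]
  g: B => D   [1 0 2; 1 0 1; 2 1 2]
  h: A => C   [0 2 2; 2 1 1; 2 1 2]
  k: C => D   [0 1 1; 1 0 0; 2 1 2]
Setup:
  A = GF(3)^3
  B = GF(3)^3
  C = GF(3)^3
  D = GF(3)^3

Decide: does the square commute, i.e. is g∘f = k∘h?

Answer: COMMUTES

Derivation:
Path 1 = f;g:
  e0=(1,0,0) f=>(2,0,1) g=>(1,0,0)
  e1=(0,1,0) f=>(2,0,0) g=>(2,2,1)
  e2=(0,0,1) f=>(1,2,1) g=>(0,2,0)
  result₁ = [1 2 0; 0 2 2; 0 1 0]
Path 2 = h;k:
  e0=(1,0,0) h=>(0,2,2) k=>(1,0,0)
  e1=(0,1,0) h=>(2,1,1) k=>(2,2,1)
  e2=(0,0,1) h=>(2,1,2) k=>(0,2,0)
  result₂ = [1 2 0; 0 2 2; 0 1 0]
Equal? same morphism ✓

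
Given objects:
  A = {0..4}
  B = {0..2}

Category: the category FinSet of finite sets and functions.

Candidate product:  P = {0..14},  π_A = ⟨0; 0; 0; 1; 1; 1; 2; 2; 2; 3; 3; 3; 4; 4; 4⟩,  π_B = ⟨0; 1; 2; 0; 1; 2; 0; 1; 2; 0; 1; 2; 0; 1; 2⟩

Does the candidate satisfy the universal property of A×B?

|A|·|B| = 5·3 = 15;  |P| = 15
Check the pairing map k ↦ (π_A(k), π_B(k)):
  0 ↦ (0,0)
  1 ↦ (0,1)
  2 ↦ (0,2)
  3 ↦ (1,0)
  4 ↦ (1,1)
  5 ↦ (1,2)
  6 ↦ (2,0)
  7 ↦ (2,1)
  8 ↦ (2,2)
  9 ↦ (3,0)
  10 ↦ (3,1)
  11 ↦ (3,2)
  12 ↦ (4,0)
  13 ↦ (4,1)
  14 ↦ (4,2)
distinct pairs in image: 15 / 15 needed
  → bijection onto A×B; projections well-typed.

Answer: VALID PRODUCT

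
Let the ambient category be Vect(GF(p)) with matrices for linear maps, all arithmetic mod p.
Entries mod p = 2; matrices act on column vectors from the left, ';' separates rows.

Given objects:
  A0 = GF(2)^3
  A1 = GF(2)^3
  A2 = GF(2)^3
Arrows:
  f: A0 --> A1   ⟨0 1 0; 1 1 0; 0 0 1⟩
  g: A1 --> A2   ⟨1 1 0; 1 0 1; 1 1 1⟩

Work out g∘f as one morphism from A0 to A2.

Answer: ⟨1 0 0; 0 1 1; 1 0 1⟩

Work:
  e0=⟨1,0,0⟩ f-->⟨0,1,0⟩ g-->⟨1,0,1⟩
  e1=⟨0,1,0⟩ f-->⟨1,1,0⟩ g-->⟨0,1,0⟩
  e2=⟨0,0,1⟩ f-->⟨0,0,1⟩ g-->⟨0,1,1⟩
composite: ⟨1 0 0; 0 1 1; 1 0 1⟩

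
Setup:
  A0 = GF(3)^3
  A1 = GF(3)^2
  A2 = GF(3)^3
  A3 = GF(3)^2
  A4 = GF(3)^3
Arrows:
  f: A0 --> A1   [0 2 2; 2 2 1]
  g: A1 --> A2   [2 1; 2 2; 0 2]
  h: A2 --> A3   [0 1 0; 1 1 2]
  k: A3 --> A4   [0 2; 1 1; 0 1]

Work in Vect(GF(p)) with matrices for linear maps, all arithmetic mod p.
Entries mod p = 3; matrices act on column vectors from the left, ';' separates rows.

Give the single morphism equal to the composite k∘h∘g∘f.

  e0=⟨1,0,0⟩ f-->⟨0,2⟩ g-->⟨2,1,1⟩ h-->⟨1,2⟩ k-->⟨1,0,2⟩
  e1=⟨0,1,0⟩ f-->⟨2,2⟩ g-->⟨0,2,1⟩ h-->⟨2,1⟩ k-->⟨2,0,1⟩
  e2=⟨0,0,1⟩ f-->⟨2,1⟩ g-->⟨2,0,2⟩ h-->⟨0,0⟩ k-->⟨0,0,0⟩
result: [1 2 0; 0 0 0; 2 1 0]

Answer: [1 2 0; 0 0 0; 2 1 0]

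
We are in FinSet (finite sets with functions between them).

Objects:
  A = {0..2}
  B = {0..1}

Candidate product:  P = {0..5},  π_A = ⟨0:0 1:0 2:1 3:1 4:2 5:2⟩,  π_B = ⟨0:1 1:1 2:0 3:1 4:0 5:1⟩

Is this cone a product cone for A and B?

|A|·|B| = 3·2 = 6;  |P| = 6
Check the pairing map k ↦ (π_A(k), π_B(k)):
  0 : (0,1)
  1 : (0,1)  ✗ repeats pair of k=0
  2 : (1,0)
  3 : (1,1)
  4 : (2,0)
  5 : (2,1)
distinct pairs in image: 5 / 6 needed
  → (0,1) hit at k=0 and k=1

Answer: NOT A VALID PRODUCT — duplicate pair at indices 1,0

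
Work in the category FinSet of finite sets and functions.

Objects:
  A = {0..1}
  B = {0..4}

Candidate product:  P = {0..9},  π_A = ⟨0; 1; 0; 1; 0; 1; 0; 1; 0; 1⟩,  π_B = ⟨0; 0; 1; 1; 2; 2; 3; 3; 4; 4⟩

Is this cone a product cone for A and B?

Answer: VALID PRODUCT

Work:
|A|·|B| = 2·5 = 10;  |P| = 10
Check the pairing map k ↦ (π_A(k), π_B(k)):
  0 ↦ (0,0)
  1 ↦ (1,0)
  2 ↦ (0,1)
  3 ↦ (1,1)
  4 ↦ (0,2)
  5 ↦ (1,2)
  6 ↦ (0,3)
  7 ↦ (1,3)
  8 ↦ (0,4)
  9 ↦ (1,4)
distinct pairs in image: 10 / 10 needed
  → bijection onto A×B; projections well-typed.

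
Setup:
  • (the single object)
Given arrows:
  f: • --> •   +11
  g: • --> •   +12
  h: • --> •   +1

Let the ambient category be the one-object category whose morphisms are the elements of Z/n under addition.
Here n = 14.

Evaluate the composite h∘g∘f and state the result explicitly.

  0 +11≡11 +12≡9 +1≡10  (mod 14)
result: +10

Answer: +10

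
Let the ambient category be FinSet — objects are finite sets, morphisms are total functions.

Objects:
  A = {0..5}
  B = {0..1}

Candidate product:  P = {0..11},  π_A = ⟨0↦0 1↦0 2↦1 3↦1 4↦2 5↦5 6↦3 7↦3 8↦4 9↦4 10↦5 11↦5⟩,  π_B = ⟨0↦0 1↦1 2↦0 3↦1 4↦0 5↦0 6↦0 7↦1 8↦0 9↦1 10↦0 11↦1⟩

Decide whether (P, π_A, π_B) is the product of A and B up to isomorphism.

|A|·|B| = 6·2 = 12;  |P| = 12
Check the pairing map k ↦ (π_A(k), π_B(k)):
  0 ↦ (0,0)
  1 ↦ (0,1)
  2 ↦ (1,0)
  3 ↦ (1,1)
  4 ↦ (2,0)
  5 ↦ (5,0)
  6 ↦ (3,0)
  7 ↦ (3,1)
  8 ↦ (4,0)
  9 ↦ (4,1)
  10 ↦ (5,0)  ✗ repeats pair of k=5
  11 ↦ (5,1)
distinct pairs in image: 11 / 12 needed
  → (5,0) hit at k=5 and k=10

Answer: NOT A VALID PRODUCT — duplicate pair at indices 10,5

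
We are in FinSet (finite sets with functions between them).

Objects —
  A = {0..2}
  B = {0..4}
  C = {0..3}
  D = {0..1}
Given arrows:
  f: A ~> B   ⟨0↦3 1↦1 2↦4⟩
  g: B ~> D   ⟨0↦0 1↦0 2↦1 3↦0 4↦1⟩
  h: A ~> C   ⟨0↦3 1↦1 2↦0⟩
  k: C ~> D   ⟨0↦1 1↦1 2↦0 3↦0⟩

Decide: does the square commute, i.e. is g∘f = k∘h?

Answer: DOES NOT COMMUTE

Trace:
1) trace f;g:
  0 f~>3 g~>0
  1 f~>1 g~>0
  2 f~>4 g~>1
  result₁ = ⟨0↦0 1↦0 2↦1⟩
2) trace h;k:
  0 h~>3 k~>0
  1 h~>1 k~>1
  2 h~>0 k~>1
  result₂ = ⟨0↦0 1↦1 2↦1⟩
Equal? distinct morphisms ✗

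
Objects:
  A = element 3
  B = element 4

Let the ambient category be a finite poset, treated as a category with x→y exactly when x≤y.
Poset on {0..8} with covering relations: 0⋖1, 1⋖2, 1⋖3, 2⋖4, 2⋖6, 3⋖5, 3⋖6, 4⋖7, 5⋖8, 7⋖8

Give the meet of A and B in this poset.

Common predecessors of 3,4: {0,1}
  0 ⊑ 1
  1 ⊑ 1
glb = 1

Answer: A∧B = 1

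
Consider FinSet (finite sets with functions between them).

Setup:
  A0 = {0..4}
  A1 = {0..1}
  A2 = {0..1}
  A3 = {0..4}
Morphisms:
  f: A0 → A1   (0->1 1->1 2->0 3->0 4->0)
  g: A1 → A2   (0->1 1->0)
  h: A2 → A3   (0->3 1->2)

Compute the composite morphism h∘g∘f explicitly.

  0 f→1 g→0 h→3
  1 f→1 g→0 h→3
  2 f→0 g→1 h→2
  3 f→0 g→1 h→2
  4 f→0 g→1 h→2
⟦path⟧: (0->3 1->3 2->2 3->2 4->2)

Answer: (0->3 1->3 2->2 3->2 4->2)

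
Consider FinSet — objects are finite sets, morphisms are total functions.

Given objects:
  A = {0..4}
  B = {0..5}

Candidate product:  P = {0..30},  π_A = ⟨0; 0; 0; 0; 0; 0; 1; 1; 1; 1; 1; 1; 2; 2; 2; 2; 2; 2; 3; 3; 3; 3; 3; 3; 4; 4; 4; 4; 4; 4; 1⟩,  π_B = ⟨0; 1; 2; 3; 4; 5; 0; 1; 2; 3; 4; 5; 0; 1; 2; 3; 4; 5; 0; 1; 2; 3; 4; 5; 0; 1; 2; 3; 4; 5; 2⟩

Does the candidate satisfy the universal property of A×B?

Answer: NOT A VALID PRODUCT — |P|=31 ≠ |A|·|B|=30

Work:
|A|·|B| = 5·6 = 30;  |P| = 31
  → cardinalities differ; no bijection possible.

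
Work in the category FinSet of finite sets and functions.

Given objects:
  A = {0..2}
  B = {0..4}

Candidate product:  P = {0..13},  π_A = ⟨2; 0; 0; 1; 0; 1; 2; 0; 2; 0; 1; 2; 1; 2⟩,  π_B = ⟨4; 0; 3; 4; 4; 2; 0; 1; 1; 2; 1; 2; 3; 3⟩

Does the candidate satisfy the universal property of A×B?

|A|·|B| = 3·5 = 15;  |P| = 14
  → cardinalities differ; no bijection possible.

Answer: NOT A VALID PRODUCT — |P|=14 ≠ |A|·|B|=15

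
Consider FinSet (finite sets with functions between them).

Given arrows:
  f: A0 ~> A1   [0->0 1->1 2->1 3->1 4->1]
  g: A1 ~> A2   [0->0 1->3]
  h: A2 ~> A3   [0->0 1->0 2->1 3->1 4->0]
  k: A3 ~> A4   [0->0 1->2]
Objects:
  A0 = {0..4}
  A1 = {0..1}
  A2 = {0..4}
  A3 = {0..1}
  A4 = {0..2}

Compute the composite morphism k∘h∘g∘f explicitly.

  0 f~>0 g~>0 h~>0 k~>0
  1 f~>1 g~>3 h~>1 k~>2
  2 f~>1 g~>3 h~>1 k~>2
  3 f~>1 g~>3 h~>1 k~>2
  4 f~>1 g~>3 h~>1 k~>2
result: [0->0 1->2 2->2 3->2 4->2]

Answer: [0->0 1->2 2->2 3->2 4->2]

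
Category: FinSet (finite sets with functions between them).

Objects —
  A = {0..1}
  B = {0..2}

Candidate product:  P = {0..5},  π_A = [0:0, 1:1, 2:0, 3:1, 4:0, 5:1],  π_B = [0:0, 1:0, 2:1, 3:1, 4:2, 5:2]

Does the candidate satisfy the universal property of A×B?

|A|·|B| = 2·3 = 6;  |P| = 6
Check the pairing map k ↦ (π_A(k), π_B(k)):
  0 : (0,0)
  1 : (1,0)
  2 : (0,1)
  3 : (1,1)
  4 : (0,2)
  5 : (1,2)
distinct pairs in image: 6 / 6 needed
  → bijection onto A×B; projections well-typed.

Answer: VALID PRODUCT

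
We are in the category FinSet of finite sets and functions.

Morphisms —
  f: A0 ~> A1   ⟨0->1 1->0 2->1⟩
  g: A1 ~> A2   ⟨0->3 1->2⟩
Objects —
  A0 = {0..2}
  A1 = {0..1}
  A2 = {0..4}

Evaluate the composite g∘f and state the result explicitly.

  0 f~>1 g~>2
  1 f~>0 g~>3
  2 f~>1 g~>2
result: ⟨0->2 1->3 2->2⟩

Answer: ⟨0->2 1->3 2->2⟩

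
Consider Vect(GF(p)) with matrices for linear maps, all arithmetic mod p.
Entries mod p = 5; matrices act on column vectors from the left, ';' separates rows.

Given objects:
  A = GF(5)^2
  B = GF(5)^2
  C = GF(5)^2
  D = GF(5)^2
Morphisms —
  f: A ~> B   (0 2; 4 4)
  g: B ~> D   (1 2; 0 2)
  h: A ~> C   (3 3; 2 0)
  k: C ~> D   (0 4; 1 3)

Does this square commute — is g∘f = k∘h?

1) trace f;g:
  e0=⟨1,0⟩ f~>⟨0,4⟩ g~>⟨3,3⟩
  e1=⟨0,1⟩ f~>⟨2,4⟩ g~>⟨0,3⟩
  ⟦path⟧₁ = (3 0; 3 3)
2) trace h;k:
  e0=⟨1,0⟩ h~>⟨3,2⟩ k~>⟨3,4⟩
  e1=⟨0,1⟩ h~>⟨3,0⟩ k~>⟨0,3⟩
  ⟦path⟧₂ = (3 0; 4 3)
Equal? NO — does not commute

Answer: DOES NOT COMMUTE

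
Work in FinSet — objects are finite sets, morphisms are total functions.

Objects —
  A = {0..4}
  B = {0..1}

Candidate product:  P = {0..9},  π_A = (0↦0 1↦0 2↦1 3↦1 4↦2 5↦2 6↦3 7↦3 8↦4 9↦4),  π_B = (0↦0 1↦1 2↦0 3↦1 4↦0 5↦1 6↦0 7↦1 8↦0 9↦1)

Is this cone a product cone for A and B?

|A|·|B| = 5·2 = 10;  |P| = 10
Check the pairing map k ↦ (π_A(k), π_B(k)):
  0 ↦ (0,0)
  1 ↦ (0,1)
  2 ↦ (1,0)
  3 ↦ (1,1)
  4 ↦ (2,0)
  5 ↦ (2,1)
  6 ↦ (3,0)
  7 ↦ (3,1)
  8 ↦ (4,0)
  9 ↦ (4,1)
distinct pairs in image: 10 / 10 needed
  → bijection onto A×B; projections well-typed.

Answer: VALID PRODUCT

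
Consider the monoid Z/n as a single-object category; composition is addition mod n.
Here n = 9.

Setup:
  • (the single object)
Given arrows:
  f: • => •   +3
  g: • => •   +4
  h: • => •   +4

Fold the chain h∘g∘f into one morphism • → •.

Answer: +2

Work:
  0 +3≡3 +4≡7 +4≡2  (mod 9)
result: +2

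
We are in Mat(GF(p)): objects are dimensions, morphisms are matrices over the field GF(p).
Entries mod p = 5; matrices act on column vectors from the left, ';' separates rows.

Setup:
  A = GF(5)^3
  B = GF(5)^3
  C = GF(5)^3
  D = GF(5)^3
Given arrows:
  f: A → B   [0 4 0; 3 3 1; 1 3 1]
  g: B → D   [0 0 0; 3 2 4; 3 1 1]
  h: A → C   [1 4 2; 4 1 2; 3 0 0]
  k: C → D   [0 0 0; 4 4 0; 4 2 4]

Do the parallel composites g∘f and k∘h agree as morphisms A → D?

Along f;g (path 1):
  e0=(1,0,0) f→(0,3,1) g→(0,0,4)
  e1=(0,1,0) f→(4,3,3) g→(0,0,3)
  e2=(0,0,1) f→(0,1,1) g→(0,1,2)
  composite₁ = [0 0 0; 0 0 1; 4 3 2]
Along h;k (path 2):
  e0=(1,0,0) h→(1,4,3) k→(0,0,4)
  e1=(0,1,0) h→(4,1,0) k→(0,0,3)
  e2=(0,0,1) h→(2,2,0) k→(0,1,2)
  composite₂ = [0 0 0; 0 0 1; 4 3 2]
Equal? same morphism ✓

Answer: COMMUTES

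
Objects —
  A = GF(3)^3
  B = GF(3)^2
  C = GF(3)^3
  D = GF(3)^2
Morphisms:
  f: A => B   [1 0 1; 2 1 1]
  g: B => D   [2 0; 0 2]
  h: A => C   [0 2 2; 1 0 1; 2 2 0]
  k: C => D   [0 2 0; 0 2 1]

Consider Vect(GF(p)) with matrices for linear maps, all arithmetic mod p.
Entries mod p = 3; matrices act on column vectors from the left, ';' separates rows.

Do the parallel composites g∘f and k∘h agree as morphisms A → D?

Answer: COMMUTES

Work:
Along f;g (path 1):
  e0=⟨1,0,0⟩ f=>⟨1,2⟩ g=>⟨2,1⟩
  e1=⟨0,1,0⟩ f=>⟨0,1⟩ g=>⟨0,2⟩
  e2=⟨0,0,1⟩ f=>⟨1,1⟩ g=>⟨2,2⟩
  result₁ = [2 0 2; 1 2 2]
Along h;k (path 2):
  e0=⟨1,0,0⟩ h=>⟨0,1,2⟩ k=>⟨2,1⟩
  e1=⟨0,1,0⟩ h=>⟨2,0,2⟩ k=>⟨0,2⟩
  e2=⟨0,0,1⟩ h=>⟨2,1,0⟩ k=>⟨2,2⟩
  result₂ = [2 0 2; 1 2 2]
Equal? YES — commutes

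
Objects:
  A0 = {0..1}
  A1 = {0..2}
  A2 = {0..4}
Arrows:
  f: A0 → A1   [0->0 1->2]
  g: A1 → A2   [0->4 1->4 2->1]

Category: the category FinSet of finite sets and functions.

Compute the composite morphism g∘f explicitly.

Answer: [0->4 1->1]

Work:
  0 f→0 g→4
  1 f→2 g→1
result: [0->4 1->1]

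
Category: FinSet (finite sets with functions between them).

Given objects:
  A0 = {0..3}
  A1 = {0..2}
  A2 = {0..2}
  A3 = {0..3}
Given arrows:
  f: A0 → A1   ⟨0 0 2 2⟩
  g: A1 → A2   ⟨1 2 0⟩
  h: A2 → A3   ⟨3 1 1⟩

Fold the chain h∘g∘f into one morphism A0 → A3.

Answer: ⟨1 1 3 3⟩

Derivation:
  0 f→0 g→1 h→1
  1 f→0 g→1 h→1
  2 f→2 g→0 h→3
  3 f→2 g→0 h→3
⟦path⟧: ⟨1 1 3 3⟩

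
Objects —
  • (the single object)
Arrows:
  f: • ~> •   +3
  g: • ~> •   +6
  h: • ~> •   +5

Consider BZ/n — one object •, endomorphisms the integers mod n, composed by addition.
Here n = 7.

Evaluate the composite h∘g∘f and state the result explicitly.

  0 +3≡3 +6≡2 +5≡0  (mod 7)
⟦path⟧: +0

Answer: +0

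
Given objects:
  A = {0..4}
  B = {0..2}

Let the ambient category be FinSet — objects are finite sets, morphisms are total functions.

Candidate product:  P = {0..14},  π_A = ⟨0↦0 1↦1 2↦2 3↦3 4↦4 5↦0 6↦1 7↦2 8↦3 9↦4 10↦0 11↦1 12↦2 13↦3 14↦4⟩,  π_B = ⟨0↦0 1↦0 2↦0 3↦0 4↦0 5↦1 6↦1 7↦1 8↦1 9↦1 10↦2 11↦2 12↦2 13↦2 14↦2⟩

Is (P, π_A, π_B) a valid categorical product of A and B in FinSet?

Answer: VALID PRODUCT

Work:
|A|·|B| = 5·3 = 15;  |P| = 15
Check the pairing map k ↦ (π_A(k), π_B(k)):
  0 ↦ (0,0)
  1 ↦ (1,0)
  2 ↦ (2,0)
  3 ↦ (3,0)
  4 ↦ (4,0)
  5 ↦ (0,1)
  6 ↦ (1,1)
  7 ↦ (2,1)
  8 ↦ (3,1)
  9 ↦ (4,1)
  10 ↦ (0,2)
  11 ↦ (1,2)
  12 ↦ (2,2)
  13 ↦ (3,2)
  14 ↦ (4,2)
distinct pairs in image: 15 / 15 needed
  → bijection onto A×B; projections well-typed.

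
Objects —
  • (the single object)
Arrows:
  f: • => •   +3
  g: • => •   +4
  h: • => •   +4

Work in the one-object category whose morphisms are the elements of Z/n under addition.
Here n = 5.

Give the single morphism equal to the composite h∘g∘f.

  0 +3≡3 +4≡2 +4≡1  (mod 5)
⟦path⟧: +1

Answer: +1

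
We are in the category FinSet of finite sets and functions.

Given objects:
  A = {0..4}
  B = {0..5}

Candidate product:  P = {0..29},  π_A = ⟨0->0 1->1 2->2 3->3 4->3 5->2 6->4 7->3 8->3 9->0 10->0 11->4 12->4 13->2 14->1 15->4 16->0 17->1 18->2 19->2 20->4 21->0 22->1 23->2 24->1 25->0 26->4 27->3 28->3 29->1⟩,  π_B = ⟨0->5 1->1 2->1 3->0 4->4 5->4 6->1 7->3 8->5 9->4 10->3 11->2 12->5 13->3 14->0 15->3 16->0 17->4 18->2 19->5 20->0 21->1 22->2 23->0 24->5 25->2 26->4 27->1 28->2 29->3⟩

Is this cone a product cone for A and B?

Answer: VALID PRODUCT

Work:
|A|·|B| = 5·6 = 30;  |P| = 30
Check the pairing map k ↦ (π_A(k), π_B(k)):
  0 -> (0,5)
  1 -> (1,1)
  2 -> (2,1)
  3 -> (3,0)
  4 -> (3,4)
  5 -> (2,4)
  6 -> (4,1)
  7 -> (3,3)
  8 -> (3,5)
  9 -> (0,4)
  10 -> (0,3)
  11 -> (4,2)
  12 -> (4,5)
  13 -> (2,3)
  14 -> (1,0)
  15 -> (4,3)
  16 -> (0,0)
  17 -> (1,4)
  18 -> (2,2)
  19 -> (2,5)
  20 -> (4,0)
  21 -> (0,1)
  22 -> (1,2)
  23 -> (2,0)
  24 -> (1,5)
  25 -> (0,2)
  26 -> (4,4)
  27 -> (3,1)
  28 -> (3,2)
  29 -> (1,3)
distinct pairs in image: 30 / 30 needed
  → bijection onto A×B; projections well-typed.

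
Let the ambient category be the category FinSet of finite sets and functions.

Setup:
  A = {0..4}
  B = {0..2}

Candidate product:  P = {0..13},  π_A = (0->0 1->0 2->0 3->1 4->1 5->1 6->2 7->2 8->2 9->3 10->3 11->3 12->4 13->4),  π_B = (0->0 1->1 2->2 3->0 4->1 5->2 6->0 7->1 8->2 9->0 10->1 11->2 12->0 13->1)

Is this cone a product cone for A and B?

|A|·|B| = 5·3 = 15;  |P| = 14
  → cardinalities differ; no bijection possible.

Answer: NOT A VALID PRODUCT — |P|=14 ≠ |A|·|B|=15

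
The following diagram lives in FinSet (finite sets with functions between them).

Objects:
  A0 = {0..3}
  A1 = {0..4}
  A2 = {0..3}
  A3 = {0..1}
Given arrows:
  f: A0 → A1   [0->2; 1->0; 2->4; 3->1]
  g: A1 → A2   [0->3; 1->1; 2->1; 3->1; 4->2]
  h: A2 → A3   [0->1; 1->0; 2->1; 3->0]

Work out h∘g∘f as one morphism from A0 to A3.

  0 f→2 g→1 h→0
  1 f→0 g→3 h→0
  2 f→4 g→2 h→1
  3 f→1 g→1 h→0
⟦path⟧: [0->0; 1->0; 2->1; 3->0]

Answer: [0->0; 1->0; 2->1; 3->0]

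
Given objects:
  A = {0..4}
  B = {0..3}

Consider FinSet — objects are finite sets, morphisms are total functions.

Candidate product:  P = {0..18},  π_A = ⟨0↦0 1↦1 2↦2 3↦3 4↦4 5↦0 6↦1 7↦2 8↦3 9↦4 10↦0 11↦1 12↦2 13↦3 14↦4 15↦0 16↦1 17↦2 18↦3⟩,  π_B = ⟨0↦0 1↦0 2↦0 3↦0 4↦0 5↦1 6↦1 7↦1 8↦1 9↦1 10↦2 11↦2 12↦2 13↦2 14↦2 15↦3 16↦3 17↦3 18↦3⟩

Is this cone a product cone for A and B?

Answer: NOT A VALID PRODUCT — |P|=19 ≠ |A|·|B|=20

Trace:
|A|·|B| = 5·4 = 20;  |P| = 19
  → cardinalities differ; no bijection possible.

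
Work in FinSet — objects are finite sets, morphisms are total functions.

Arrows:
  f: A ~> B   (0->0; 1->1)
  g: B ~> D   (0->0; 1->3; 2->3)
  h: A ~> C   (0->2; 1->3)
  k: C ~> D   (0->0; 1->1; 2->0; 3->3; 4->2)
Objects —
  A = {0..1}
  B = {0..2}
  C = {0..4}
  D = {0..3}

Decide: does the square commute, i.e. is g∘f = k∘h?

Answer: COMMUTES

Trace:
Path 1 = f;g:
  0 f~>0 g~>0
  1 f~>1 g~>3
  ⟦path⟧₁ = (0->0; 1->3)
Path 2 = h;k:
  0 h~>2 k~>0
  1 h~>3 k~>3
  ⟦path⟧₂ = (0->0; 1->3)
Equal? equal; square commutes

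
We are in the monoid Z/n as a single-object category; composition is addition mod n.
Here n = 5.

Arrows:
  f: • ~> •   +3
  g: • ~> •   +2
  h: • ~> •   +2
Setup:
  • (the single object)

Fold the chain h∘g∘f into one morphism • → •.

  0 +3≡3 +2≡0 +2≡2  (mod 5)
result: +2

Answer: +2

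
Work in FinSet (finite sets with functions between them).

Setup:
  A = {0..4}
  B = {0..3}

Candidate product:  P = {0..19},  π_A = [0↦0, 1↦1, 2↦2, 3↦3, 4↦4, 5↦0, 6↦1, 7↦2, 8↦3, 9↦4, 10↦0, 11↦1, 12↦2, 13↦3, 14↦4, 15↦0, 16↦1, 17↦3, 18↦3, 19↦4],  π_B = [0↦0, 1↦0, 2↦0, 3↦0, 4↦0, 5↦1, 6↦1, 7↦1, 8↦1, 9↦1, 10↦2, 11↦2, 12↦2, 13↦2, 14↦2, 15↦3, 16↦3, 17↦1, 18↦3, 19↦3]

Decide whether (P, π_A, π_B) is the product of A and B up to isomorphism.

|A|·|B| = 5·4 = 20;  |P| = 20
Check the pairing map k ↦ (π_A(k), π_B(k)):
  0 ↦ (0,0)
  1 ↦ (1,0)
  2 ↦ (2,0)
  3 ↦ (3,0)
  4 ↦ (4,0)
  5 ↦ (0,1)
  6 ↦ (1,1)
  7 ↦ (2,1)
  8 ↦ (3,1)
  9 ↦ (4,1)
  10 ↦ (0,2)
  11 ↦ (1,2)
  12 ↦ (2,2)
  13 ↦ (3,2)
  14 ↦ (4,2)
  15 ↦ (0,3)
  16 ↦ (1,3)
  17 ↦ (3,1)  ✗ repeats pair of k=8
  18 ↦ (3,3)
  19 ↦ (4,3)
distinct pairs in image: 19 / 20 needed
  → (3,1) hit at k=8 and k=17

Answer: NOT A VALID PRODUCT — duplicate pair at indices 8,17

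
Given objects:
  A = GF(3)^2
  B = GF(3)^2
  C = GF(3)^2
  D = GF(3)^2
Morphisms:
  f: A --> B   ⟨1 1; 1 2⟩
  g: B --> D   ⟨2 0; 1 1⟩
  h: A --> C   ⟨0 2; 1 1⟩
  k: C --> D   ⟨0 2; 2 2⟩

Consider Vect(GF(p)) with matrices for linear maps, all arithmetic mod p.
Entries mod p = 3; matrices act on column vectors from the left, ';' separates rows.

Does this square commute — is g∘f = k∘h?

Answer: COMMUTES

Derivation:
Along f;g (path 1):
  e0=(1,0) f-->(1,1) g-->(2,2)
  e1=(0,1) f-->(1,2) g-->(2,0)
  composite₁ = ⟨2 2; 2 0⟩
Along h;k (path 2):
  e0=(1,0) h-->(0,1) k-->(2,2)
  e1=(0,1) h-->(2,1) k-->(2,0)
  composite₂ = ⟨2 2; 2 0⟩
Equal? equal; square commutes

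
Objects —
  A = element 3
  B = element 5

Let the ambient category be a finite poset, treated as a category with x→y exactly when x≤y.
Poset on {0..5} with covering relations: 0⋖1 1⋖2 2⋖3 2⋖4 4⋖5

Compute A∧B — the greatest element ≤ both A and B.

Lower bounds of A=3 and B=5: {0,1,2}
  0 ≤ 2
  1 ≤ 2
  2 ≤ 2
glb = 2

Answer: A∧B = 2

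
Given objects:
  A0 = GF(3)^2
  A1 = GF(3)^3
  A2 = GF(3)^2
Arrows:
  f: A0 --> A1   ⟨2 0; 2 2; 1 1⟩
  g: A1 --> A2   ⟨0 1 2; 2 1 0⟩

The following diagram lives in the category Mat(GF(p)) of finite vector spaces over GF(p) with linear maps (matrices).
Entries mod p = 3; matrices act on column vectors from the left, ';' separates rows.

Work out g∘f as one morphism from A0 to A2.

  e0=[1,0] f-->[2,2,1] g-->[1,0]
  e1=[0,1] f-->[0,2,1] g-->[1,2]
⟦path⟧: ⟨1 1; 0 2⟩

Answer: ⟨1 1; 0 2⟩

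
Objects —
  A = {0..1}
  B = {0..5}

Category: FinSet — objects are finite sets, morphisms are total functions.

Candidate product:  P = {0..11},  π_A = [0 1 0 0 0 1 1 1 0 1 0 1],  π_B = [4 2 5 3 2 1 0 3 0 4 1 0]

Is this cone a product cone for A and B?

Answer: NOT A VALID PRODUCT — duplicate pair at indices 11,6

Work:
|A|·|B| = 2·6 = 12;  |P| = 12
Check the pairing map k ↦ (π_A(k), π_B(k)):
  0 : (0,4)
  1 : (1,2)
  2 : (0,5)
  3 : (0,3)
  4 : (0,2)
  5 : (1,1)
  6 : (1,0)
  7 : (1,3)
  8 : (0,0)
  9 : (1,4)
  10 : (0,1)
  11 : (1,0)  ✗ repeats pair of k=6
distinct pairs in image: 11 / 12 needed
  → (1,0) hit at k=6 and k=11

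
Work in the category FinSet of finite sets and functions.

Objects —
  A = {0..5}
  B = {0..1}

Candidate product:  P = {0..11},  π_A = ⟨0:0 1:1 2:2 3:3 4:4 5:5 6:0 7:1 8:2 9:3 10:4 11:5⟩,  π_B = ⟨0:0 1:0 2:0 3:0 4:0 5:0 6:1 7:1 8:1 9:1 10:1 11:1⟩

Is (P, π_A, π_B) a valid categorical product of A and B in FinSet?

Answer: VALID PRODUCT

Trace:
|A|·|B| = 6·2 = 12;  |P| = 12
Check the pairing map k ↦ (π_A(k), π_B(k)):
  0 : (0,0)
  1 : (1,0)
  2 : (2,0)
  3 : (3,0)
  4 : (4,0)
  5 : (5,0)
  6 : (0,1)
  7 : (1,1)
  8 : (2,1)
  9 : (3,1)
  10 : (4,1)
  11 : (5,1)
distinct pairs in image: 12 / 12 needed
  → bijection onto A×B; projections well-typed.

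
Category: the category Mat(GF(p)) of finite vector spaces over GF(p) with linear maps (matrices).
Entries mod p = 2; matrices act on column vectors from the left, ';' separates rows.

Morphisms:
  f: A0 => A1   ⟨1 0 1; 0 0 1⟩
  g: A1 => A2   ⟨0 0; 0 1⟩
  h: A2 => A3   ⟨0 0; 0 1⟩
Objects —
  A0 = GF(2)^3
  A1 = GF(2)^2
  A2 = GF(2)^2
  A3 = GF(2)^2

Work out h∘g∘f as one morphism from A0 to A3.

Answer: ⟨0 0 0; 0 0 1⟩

Derivation:
  e0=(1,0,0) f=>(1,0) g=>(0,0) h=>(0,0)
  e1=(0,1,0) f=>(0,0) g=>(0,0) h=>(0,0)
  e2=(0,0,1) f=>(1,1) g=>(0,1) h=>(0,1)
result: ⟨0 0 0; 0 0 1⟩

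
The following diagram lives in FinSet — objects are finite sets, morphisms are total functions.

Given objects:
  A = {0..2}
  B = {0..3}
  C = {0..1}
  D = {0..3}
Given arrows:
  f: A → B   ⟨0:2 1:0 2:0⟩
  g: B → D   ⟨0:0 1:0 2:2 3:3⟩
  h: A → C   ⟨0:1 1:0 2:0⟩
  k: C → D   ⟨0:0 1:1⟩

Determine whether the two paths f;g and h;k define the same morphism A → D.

Path 1 = f;g:
  0 f→2 g→2
  1 f→0 g→0
  2 f→0 g→0
  composite₁ = ⟨0:2 1:0 2:0⟩
Path 2 = h;k:
  0 h→1 k→1
  1 h→0 k→0
  2 h→0 k→0
  composite₂ = ⟨0:1 1:0 2:0⟩
Equal? distinct morphisms ✗

Answer: DOES NOT COMMUTE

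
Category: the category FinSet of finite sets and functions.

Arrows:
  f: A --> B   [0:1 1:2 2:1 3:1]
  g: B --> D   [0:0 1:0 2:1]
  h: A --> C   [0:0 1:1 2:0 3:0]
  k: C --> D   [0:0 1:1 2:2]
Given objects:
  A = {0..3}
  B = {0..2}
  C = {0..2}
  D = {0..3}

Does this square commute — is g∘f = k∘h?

Along f;g (path 1):
  0 f-->1 g-->0
  1 f-->2 g-->1
  2 f-->1 g-->0
  3 f-->1 g-->0
  result₁ = [0:0 1:1 2:0 3:0]
Along h;k (path 2):
  0 h-->0 k-->0
  1 h-->1 k-->1
  2 h-->0 k-->0
  3 h-->0 k-->0
  result₂ = [0:0 1:1 2:0 3:0]
Equal? same morphism ✓

Answer: COMMUTES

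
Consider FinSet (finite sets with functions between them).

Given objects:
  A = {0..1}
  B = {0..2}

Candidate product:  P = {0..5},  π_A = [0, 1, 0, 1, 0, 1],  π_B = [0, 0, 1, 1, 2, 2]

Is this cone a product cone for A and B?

|A|·|B| = 2·3 = 6;  |P| = 6
Check the pairing map k ↦ (π_A(k), π_B(k)):
  0 -> (0,0)
  1 -> (1,0)
  2 -> (0,1)
  3 -> (1,1)
  4 -> (0,2)
  5 -> (1,2)
distinct pairs in image: 6 / 6 needed
  → bijection onto A×B; projections well-typed.

Answer: VALID PRODUCT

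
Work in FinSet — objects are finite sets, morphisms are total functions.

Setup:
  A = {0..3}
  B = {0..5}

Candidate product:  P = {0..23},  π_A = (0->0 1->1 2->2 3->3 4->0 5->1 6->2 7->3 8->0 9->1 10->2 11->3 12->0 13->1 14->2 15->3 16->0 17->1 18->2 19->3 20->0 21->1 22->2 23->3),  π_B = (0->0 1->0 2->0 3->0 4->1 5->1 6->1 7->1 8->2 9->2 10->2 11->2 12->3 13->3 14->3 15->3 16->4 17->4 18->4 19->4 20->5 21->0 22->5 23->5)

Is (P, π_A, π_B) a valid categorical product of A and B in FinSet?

Answer: NOT A VALID PRODUCT — duplicate pair at indices 1,21

Trace:
|A|·|B| = 4·6 = 24;  |P| = 24
Check the pairing map k ↦ (π_A(k), π_B(k)):
  0 -> (0,0)
  1 -> (1,0)
  2 -> (2,0)
  3 -> (3,0)
  4 -> (0,1)
  5 -> (1,1)
  6 -> (2,1)
  7 -> (3,1)
  8 -> (0,2)
  9 -> (1,2)
  10 -> (2,2)
  11 -> (3,2)
  12 -> (0,3)
  13 -> (1,3)
  14 -> (2,3)
  15 -> (3,3)
  16 -> (0,4)
  17 -> (1,4)
  18 -> (2,4)
  19 -> (3,4)
  20 -> (0,5)
  21 -> (1,0)  ✗ repeats pair of k=1
  22 -> (2,5)
  23 -> (3,5)
distinct pairs in image: 23 / 24 needed
  → (1,0) hit at k=1 and k=21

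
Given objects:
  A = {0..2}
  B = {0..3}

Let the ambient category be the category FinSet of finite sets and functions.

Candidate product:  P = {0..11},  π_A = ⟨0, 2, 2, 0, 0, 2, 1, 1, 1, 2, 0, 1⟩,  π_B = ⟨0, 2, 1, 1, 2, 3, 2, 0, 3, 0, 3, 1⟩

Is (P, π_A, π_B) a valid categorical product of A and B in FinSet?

|A|·|B| = 3·4 = 12;  |P| = 12
Check the pairing map k ↦ (π_A(k), π_B(k)):
  0 ↦ (0,0)
  1 ↦ (2,2)
  2 ↦ (2,1)
  3 ↦ (0,1)
  4 ↦ (0,2)
  5 ↦ (2,3)
  6 ↦ (1,2)
  7 ↦ (1,0)
  8 ↦ (1,3)
  9 ↦ (2,0)
  10 ↦ (0,3)
  11 ↦ (1,1)
distinct pairs in image: 12 / 12 needed
  → bijection onto A×B; projections well-typed.

Answer: VALID PRODUCT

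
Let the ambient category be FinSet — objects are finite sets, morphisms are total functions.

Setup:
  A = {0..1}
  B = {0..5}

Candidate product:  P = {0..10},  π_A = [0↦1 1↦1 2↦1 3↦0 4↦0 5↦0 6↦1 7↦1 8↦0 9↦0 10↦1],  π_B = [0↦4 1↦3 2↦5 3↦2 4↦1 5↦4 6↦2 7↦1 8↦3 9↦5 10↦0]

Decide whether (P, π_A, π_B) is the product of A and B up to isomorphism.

|A|·|B| = 2·6 = 12;  |P| = 11
  → cardinalities differ; no bijection possible.

Answer: NOT A VALID PRODUCT — |P|=11 ≠ |A|·|B|=12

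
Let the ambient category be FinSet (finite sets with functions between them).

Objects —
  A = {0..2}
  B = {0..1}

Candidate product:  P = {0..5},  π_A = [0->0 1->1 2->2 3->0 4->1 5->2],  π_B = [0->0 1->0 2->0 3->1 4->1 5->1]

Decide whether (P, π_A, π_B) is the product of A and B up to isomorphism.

|A|·|B| = 3·2 = 6;  |P| = 6
Check the pairing map k ↦ (π_A(k), π_B(k)):
  0 -> (0,0)
  1 -> (1,0)
  2 -> (2,0)
  3 -> (0,1)
  4 -> (1,1)
  5 -> (2,1)
distinct pairs in image: 6 / 6 needed
  → bijection onto A×B; projections well-typed.

Answer: VALID PRODUCT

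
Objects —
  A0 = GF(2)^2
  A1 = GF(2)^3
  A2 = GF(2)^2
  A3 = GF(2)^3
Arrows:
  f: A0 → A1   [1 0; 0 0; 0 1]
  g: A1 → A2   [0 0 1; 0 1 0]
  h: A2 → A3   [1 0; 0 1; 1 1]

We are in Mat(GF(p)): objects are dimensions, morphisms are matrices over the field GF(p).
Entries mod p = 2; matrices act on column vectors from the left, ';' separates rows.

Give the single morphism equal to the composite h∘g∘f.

Answer: [0 1; 0 0; 0 1]

Trace:
  e0=[1,0] f→[1,0,0] g→[0,0] h→[0,0,0]
  e1=[0,1] f→[0,0,1] g→[1,0] h→[1,0,1]
result: [0 1; 0 0; 0 1]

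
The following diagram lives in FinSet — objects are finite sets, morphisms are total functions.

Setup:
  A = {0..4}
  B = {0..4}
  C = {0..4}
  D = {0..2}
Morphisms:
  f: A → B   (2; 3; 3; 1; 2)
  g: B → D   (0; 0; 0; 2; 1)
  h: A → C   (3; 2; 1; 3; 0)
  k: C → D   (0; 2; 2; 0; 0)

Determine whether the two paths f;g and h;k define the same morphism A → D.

Answer: COMMUTES

Trace:
1) trace f;g:
  0 f→2 g→0
  1 f→3 g→2
  2 f→3 g→2
  3 f→1 g→0
  4 f→2 g→0
  ⟦path⟧₁ = (0; 2; 2; 0; 0)
2) trace h;k:
  0 h→3 k→0
  1 h→2 k→2
  2 h→1 k→2
  3 h→3 k→0
  4 h→0 k→0
  ⟦path⟧₂ = (0; 2; 2; 0; 0)
Equal? same morphism ✓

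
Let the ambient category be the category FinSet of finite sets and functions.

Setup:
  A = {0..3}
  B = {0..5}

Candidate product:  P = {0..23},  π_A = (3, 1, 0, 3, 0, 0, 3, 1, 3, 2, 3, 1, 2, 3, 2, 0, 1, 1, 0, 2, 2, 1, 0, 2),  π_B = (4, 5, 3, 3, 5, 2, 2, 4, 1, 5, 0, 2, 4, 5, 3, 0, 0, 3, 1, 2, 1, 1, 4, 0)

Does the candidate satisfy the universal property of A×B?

Answer: VALID PRODUCT

Derivation:
|A|·|B| = 4·6 = 24;  |P| = 24
Check the pairing map k ↦ (π_A(k), π_B(k)):
  0 : (3,4)
  1 : (1,5)
  2 : (0,3)
  3 : (3,3)
  4 : (0,5)
  5 : (0,2)
  6 : (3,2)
  7 : (1,4)
  8 : (3,1)
  9 : (2,5)
  10 : (3,0)
  11 : (1,2)
  12 : (2,4)
  13 : (3,5)
  14 : (2,3)
  15 : (0,0)
  16 : (1,0)
  17 : (1,3)
  18 : (0,1)
  19 : (2,2)
  20 : (2,1)
  21 : (1,1)
  22 : (0,4)
  23 : (2,0)
distinct pairs in image: 24 / 24 needed
  → bijection onto A×B; projections well-typed.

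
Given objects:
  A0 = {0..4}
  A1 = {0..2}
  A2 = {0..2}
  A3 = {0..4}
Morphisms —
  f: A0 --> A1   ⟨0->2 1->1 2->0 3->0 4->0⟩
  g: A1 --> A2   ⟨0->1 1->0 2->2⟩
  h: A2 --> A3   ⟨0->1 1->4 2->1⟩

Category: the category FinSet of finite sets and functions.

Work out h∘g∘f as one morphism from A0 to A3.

  0 f-->2 g-->2 h-->1
  1 f-->1 g-->0 h-->1
  2 f-->0 g-->1 h-->4
  3 f-->0 g-->1 h-->4
  4 f-->0 g-->1 h-->4
composite: ⟨0->1 1->1 2->4 3->4 4->4⟩

Answer: ⟨0->1 1->1 2->4 3->4 4->4⟩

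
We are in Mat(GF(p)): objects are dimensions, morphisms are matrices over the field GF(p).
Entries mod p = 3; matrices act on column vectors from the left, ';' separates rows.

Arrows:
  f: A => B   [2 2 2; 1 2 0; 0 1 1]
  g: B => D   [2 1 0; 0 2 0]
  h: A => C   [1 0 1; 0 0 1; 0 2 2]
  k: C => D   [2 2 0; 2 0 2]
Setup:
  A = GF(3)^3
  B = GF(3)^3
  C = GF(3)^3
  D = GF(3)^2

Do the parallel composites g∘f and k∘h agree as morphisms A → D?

Path 1 = f;g:
  e0=[1,0,0] f=>[2,1,0] g=>[2,2]
  e1=[0,1,0] f=>[2,2,1] g=>[0,1]
  e2=[0,0,1] f=>[2,0,1] g=>[1,0]
  ⟦path⟧₁ = [2 0 1; 2 1 0]
Path 2 = h;k:
  e0=[1,0,0] h=>[1,0,0] k=>[2,2]
  e1=[0,1,0] h=>[0,0,2] k=>[0,1]
  e2=[0,0,1] h=>[1,1,2] k=>[1,0]
  ⟦path⟧₂ = [2 0 1; 2 1 0]
Equal? YES — commutes

Answer: COMMUTES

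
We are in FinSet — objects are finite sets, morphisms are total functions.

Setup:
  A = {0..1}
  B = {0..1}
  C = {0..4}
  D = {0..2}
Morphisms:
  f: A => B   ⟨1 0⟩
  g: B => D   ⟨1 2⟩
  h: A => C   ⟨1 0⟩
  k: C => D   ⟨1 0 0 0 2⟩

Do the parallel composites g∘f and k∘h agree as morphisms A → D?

1) trace f;g:
  0 f=>1 g=>2
  1 f=>0 g=>1
  composite₁ = ⟨2 1⟩
2) trace h;k:
  0 h=>1 k=>0
  1 h=>0 k=>1
  composite₂ = ⟨0 1⟩
Equal? distinct morphisms ✗

Answer: DOES NOT COMMUTE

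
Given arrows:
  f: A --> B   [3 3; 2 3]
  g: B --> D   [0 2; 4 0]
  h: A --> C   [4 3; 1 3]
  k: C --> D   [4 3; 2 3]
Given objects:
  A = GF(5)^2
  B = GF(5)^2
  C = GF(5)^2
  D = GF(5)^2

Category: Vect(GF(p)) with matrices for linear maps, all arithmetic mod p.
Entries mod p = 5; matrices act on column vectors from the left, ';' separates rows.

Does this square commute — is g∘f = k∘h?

Answer: DOES NOT COMMUTE

Derivation:
Path 1 = f;g:
  e0=[1,0] f-->[3,2] g-->[4,2]
  e1=[0,1] f-->[3,3] g-->[1,2]
  composite₁ = [4 1; 2 2]
Path 2 = h;k:
  e0=[1,0] h-->[4,1] k-->[4,1]
  e1=[0,1] h-->[3,3] k-->[1,0]
  composite₂ = [4 1; 1 0]
Equal? differ; not commutative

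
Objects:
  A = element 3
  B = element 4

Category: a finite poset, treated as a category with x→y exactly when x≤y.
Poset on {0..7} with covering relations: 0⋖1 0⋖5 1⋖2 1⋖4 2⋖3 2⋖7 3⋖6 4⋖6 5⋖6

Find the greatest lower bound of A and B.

Lower bounds of A=3 and B=4: {0,1}
  0 ≤ 1
  1 ≤ 1
glb = 1

Answer: A∧B = 1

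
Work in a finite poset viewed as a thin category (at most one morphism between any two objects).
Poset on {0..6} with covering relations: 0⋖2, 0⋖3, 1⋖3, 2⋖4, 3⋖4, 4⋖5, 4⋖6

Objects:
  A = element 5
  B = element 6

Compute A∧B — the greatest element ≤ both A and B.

Answer: A∧B = 4

Work:
Common predecessors of 5,6: {0,1,2,3,4}
  0 ⊑ 4
  1 ⊑ 4
  2 ⊑ 4
  3 ⊑ 4
  4 ⊑ 4
glb = 4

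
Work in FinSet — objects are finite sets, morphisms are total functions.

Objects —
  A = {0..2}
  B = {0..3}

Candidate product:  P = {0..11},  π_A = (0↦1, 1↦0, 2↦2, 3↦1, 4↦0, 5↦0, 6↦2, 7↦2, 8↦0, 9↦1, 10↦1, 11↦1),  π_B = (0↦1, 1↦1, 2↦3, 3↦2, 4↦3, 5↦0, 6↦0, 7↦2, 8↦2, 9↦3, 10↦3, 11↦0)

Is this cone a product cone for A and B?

|A|·|B| = 3·4 = 12;  |P| = 12
Check the pairing map k ↦ (π_A(k), π_B(k)):
  0 ↦ (1,1)
  1 ↦ (0,1)
  2 ↦ (2,3)
  3 ↦ (1,2)
  4 ↦ (0,3)
  5 ↦ (0,0)
  6 ↦ (2,0)
  7 ↦ (2,2)
  8 ↦ (0,2)
  9 ↦ (1,3)
  10 ↦ (1,3)  ✗ repeats pair of k=9
  11 ↦ (1,0)
distinct pairs in image: 11 / 12 needed
  → (1,3) hit at k=9 and k=10

Answer: NOT A VALID PRODUCT — duplicate pair at indices 9,10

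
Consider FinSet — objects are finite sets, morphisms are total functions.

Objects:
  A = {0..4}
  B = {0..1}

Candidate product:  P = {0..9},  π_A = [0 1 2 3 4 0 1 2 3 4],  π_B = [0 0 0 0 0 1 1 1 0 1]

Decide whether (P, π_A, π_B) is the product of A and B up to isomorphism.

Answer: NOT A VALID PRODUCT — duplicate pair at indices 3,8

Trace:
|A|·|B| = 5·2 = 10;  |P| = 10
Check the pairing map k ↦ (π_A(k), π_B(k)):
  0 : (0,0)
  1 : (1,0)
  2 : (2,0)
  3 : (3,0)
  4 : (4,0)
  5 : (0,1)
  6 : (1,1)
  7 : (2,1)
  8 : (3,0)  ✗ repeats pair of k=3
  9 : (4,1)
distinct pairs in image: 9 / 10 needed
  → (3,0) hit at k=3 and k=8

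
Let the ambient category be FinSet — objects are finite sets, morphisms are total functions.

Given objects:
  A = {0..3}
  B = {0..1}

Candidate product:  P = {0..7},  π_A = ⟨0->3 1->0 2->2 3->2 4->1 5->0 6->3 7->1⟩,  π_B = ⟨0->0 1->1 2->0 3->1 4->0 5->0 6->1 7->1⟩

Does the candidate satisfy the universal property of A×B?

|A|·|B| = 4·2 = 8;  |P| = 8
Check the pairing map k ↦ (π_A(k), π_B(k)):
  0 -> (3,0)
  1 -> (0,1)
  2 -> (2,0)
  3 -> (2,1)
  4 -> (1,0)
  5 -> (0,0)
  6 -> (3,1)
  7 -> (1,1)
distinct pairs in image: 8 / 8 needed
  → bijection onto A×B; projections well-typed.

Answer: VALID PRODUCT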